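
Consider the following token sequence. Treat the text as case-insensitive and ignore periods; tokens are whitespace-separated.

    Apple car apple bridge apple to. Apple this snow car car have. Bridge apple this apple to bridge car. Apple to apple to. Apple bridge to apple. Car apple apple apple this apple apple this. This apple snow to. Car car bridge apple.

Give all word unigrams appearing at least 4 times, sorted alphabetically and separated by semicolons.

apple; bridge; car; this; to

Unigram counts meeting the condition (at least 4 times):
  apple: 17
  bridge: 5
  car: 7
  this: 5
  to: 6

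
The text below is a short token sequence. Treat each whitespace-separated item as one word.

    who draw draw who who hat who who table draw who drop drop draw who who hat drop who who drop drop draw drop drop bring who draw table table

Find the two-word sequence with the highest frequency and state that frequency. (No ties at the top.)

"who who", 4 times

Bigram frequencies (highest first):
  who who: 4
  draw who: 3
  drop drop: 3
  who draw: 2
  who hat: 2
  who drop: 2
  … (12 more, each ≤ 2)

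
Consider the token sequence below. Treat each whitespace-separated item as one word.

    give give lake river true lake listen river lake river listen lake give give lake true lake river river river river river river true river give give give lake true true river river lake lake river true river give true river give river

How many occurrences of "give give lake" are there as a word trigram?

3

Scanning the 41 overlapping trigram windows for "give give lake":
  position 1–3: give give lake
  position 13–15: give give lake
  position 27–29: give give lake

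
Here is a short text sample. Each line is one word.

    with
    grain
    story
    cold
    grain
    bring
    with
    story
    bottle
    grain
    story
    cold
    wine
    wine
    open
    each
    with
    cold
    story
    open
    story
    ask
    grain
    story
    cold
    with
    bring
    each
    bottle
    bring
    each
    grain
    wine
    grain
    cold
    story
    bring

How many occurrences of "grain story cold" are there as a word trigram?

3

Scanning the 35 overlapping trigram windows for "grain story cold":
  position 2–4: grain story cold
  position 10–12: grain story cold
  position 23–25: grain story cold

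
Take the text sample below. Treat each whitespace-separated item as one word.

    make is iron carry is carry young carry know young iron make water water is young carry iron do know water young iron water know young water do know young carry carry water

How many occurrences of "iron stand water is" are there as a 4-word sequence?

0

Scanning the 30 overlapping 4-gram windows for "iron stand water is":
  (none found)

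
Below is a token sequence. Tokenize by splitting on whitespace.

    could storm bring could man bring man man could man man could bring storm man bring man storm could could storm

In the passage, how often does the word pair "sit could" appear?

Scanning the 20 overlapping bigram windows for "sit could":
  (none found)

0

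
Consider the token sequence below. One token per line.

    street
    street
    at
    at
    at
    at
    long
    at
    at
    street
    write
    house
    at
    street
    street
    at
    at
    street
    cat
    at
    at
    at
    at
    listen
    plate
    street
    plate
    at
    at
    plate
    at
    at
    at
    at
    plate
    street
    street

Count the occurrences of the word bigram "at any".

0

Scanning the 36 overlapping bigram windows for "at any":
  (none found)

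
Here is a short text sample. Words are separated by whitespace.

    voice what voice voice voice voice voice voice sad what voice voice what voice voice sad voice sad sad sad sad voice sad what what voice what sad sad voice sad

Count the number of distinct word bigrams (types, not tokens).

9

31 tokens → 30 bigram windows in total.
Repeated bigrams (each contributes count−1 duplicates):
  voice voice: 7
  voice sad: 5
  sad sad: 4
  what voice: 4
  sad voice: 3
  voice what: 3
  sad what: 2
21 duplicate windows → 30 − 21 = 9 distinct.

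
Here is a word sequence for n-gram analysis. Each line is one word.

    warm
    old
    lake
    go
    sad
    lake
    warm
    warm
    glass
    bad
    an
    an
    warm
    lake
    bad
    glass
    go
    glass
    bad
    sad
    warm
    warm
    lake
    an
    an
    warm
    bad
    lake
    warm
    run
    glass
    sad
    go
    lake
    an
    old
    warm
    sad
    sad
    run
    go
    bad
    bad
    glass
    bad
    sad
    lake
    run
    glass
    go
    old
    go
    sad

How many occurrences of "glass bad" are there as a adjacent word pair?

Scanning the 52 overlapping bigram windows for "glass bad":
  position 9–10: glass bad
  position 18–19: glass bad
  position 44–45: glass bad

3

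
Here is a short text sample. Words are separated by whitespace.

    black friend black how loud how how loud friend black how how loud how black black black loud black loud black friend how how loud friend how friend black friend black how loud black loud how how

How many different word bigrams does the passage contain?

37 tokens → 36 bigram windows in total.
Repeated bigrams (each contributes count−1 duplicates):
  how loud: 5
  friend black: 4
  how how: 4
  black friend: 3
  black how: 3
  black loud: 3
  loud black: 3
  loud how: 3
  … (3 more repeated)
23 duplicate windows → 36 − 23 = 13 distinct.

13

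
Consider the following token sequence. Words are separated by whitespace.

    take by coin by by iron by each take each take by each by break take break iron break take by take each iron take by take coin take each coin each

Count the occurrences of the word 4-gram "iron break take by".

1

Scanning the 29 overlapping 4-gram windows for "iron break take by":
  position 18–21: iron break take by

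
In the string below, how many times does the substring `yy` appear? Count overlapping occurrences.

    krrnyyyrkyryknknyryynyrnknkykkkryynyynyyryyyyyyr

11

Sliding a length-2 window over the 48 characters (47 positions):
  position 5–6: yy
  position 6–7: yy
  position 19–20: yy
  position 33–34: yy
  position 36–37: yy
  position 39–40: yy
  position 42–43: yy
  position 43–44: yy
  position 44–45: yy
  position 45–46: yy
  … (1 more)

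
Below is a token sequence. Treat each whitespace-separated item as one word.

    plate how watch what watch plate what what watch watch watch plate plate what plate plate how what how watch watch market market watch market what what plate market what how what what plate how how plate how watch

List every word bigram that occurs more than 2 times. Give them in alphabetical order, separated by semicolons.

Bigram counts meeting the condition (more than 2 times):
  how watch: 3
  plate how: 4
  watch watch: 3
  what plate: 3
  what what: 3

how watch; plate how; watch watch; what plate; what what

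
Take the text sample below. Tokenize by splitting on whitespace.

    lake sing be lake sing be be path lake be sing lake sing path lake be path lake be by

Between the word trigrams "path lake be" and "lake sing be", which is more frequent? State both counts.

"path lake be": 3 occurrences
"lake sing be": 2 occurrences

"path lake be" (3 vs 2)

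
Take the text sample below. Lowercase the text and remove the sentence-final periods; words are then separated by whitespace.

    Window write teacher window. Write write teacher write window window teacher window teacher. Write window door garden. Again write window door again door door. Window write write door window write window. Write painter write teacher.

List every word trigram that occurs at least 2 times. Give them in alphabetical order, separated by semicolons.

Trigram counts meeting the condition (at least 2 times):
  door window write: 2
  teacher write window: 2
  window write write: 2
  write window door: 2

door window write; teacher write window; window write write; write window door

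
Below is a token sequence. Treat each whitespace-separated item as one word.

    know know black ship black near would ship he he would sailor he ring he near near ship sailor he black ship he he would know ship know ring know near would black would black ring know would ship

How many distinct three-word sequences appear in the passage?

35

39 tokens → 37 trigram windows in total.
Repeated trigrams (each contributes count−1 duplicates):
  he he would: 2
  ship he he: 2
2 duplicate windows → 37 − 2 = 35 distinct.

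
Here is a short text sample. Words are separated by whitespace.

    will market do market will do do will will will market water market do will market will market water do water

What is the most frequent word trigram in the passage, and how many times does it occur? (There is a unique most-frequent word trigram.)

Trigram frequencies (highest first):
  will market water: 2
  will market do: 1
  market do market: 1
  do market will: 1
  market will do: 1
  will do do: 1
  … (12 more, each ≤ 1)

"will market water", 2 times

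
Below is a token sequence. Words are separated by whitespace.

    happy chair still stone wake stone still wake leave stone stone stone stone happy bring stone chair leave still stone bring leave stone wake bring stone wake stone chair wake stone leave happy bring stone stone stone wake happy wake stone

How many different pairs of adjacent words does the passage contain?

41 tokens → 40 bigram windows in total.
Repeated bigrams (each contributes count−1 duplicates):
  stone stone: 5
  stone wake: 4
  wake stone: 4
  bring stone: 3
  happy bring: 2
  leave stone: 2
  still stone: 2
  stone chair: 2
16 duplicate windows → 40 − 16 = 24 distinct.

24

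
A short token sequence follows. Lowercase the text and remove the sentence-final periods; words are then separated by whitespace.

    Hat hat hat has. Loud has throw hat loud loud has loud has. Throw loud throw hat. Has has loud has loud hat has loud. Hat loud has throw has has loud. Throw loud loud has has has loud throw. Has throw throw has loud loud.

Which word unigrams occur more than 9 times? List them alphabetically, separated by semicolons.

Unigram counts meeting the condition (more than 9 times):
  has: 16
  loud: 15

has; loud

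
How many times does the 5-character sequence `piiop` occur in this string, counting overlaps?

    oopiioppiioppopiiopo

3

Sliding a length-5 window over the 20 characters (16 positions):
  position 3–7: piiop
  position 8–12: piiop
  position 15–19: piiop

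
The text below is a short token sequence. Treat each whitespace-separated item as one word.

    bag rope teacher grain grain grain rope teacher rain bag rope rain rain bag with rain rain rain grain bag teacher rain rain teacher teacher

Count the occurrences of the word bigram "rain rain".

Scanning the 24 overlapping bigram windows for "rain rain":
  position 12–13: rain rain
  position 16–17: rain rain
  position 17–18: rain rain
  position 22–23: rain rain

4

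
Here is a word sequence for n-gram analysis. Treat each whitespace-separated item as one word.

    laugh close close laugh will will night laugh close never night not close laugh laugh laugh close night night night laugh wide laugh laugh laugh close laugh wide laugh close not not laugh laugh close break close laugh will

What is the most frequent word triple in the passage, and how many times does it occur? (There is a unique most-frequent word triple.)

"laugh laugh close", 3 times

Trigram frequencies (highest first):
  laugh laugh close: 3
  close laugh will: 2
  laugh laugh laugh: 2
  laugh wide laugh: 2
  laugh close close: 1
  close close laugh: 1
  … (26 more, each ≤ 1)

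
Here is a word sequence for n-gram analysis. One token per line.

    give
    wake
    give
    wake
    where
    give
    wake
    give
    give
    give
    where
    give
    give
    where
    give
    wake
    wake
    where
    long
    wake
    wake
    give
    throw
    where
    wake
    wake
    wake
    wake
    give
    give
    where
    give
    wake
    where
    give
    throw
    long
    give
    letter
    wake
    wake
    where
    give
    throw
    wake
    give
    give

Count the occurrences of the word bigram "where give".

Scanning the 46 overlapping bigram windows for "where give":
  position 5–6: where give
  position 11–12: where give
  position 14–15: where give
  position 31–32: where give
  position 34–35: where give
  position 42–43: where give

6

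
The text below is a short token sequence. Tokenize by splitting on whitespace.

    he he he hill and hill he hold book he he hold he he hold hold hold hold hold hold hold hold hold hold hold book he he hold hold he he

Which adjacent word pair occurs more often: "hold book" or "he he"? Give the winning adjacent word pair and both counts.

"hold book": 2 occurrences
"he he": 6 occurrences

"he he" (6 vs 2)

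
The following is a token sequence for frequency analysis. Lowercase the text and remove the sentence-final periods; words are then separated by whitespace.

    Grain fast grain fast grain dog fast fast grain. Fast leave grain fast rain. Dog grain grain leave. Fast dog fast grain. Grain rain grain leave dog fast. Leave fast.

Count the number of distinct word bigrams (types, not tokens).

30 tokens → 29 bigram windows in total.
Repeated bigrams (each contributes count−1 duplicates):
  fast grain: 4
  grain fast: 4
  dog fast: 3
  fast leave: 2
  grain grain: 2
  grain leave: 2
  leave fast: 2
12 duplicate windows → 29 − 12 = 17 distinct.

17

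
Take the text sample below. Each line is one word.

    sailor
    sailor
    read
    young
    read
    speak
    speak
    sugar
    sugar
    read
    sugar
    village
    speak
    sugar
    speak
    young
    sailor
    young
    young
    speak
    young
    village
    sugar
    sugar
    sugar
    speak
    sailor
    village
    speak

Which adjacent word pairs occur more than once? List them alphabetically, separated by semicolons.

speak sugar; speak young; sugar speak; sugar sugar; village speak

Bigram counts meeting the condition (more than once):
  speak sugar: 2
  speak young: 2
  sugar speak: 2
  sugar sugar: 3
  village speak: 2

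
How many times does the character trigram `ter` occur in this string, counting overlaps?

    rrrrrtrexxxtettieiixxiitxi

0

Sliding a length-3 window over the 26 characters (24 positions):
  (no match at any position)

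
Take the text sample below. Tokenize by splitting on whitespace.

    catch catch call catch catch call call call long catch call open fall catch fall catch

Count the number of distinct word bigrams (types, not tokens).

10

16 tokens → 15 bigram windows in total.
Repeated bigrams (each contributes count−1 duplicates):
  catch call: 3
  call call: 2
  catch catch: 2
  fall catch: 2
5 duplicate windows → 15 − 5 = 10 distinct.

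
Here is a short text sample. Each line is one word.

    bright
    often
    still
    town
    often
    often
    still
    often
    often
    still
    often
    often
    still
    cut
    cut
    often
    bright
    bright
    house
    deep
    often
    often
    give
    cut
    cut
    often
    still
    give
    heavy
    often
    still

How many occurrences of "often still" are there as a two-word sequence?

Scanning the 30 overlapping bigram windows for "often still":
  position 2–3: often still
  position 6–7: often still
  position 9–10: often still
  position 12–13: often still
  position 26–27: often still
  position 30–31: often still

6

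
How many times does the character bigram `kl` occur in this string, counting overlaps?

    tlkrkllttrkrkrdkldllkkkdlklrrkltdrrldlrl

Sliding a length-2 window over the 40 characters (39 positions):
  position 5–6: kl
  position 16–17: kl
  position 26–27: kl
  position 30–31: kl

4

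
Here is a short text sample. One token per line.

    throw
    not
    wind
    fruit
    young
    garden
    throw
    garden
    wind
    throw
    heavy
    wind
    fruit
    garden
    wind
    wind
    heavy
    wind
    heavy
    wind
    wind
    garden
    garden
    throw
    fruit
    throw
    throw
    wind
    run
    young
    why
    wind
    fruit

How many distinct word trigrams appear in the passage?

33 tokens → 31 trigram windows in total.
Repeated trigrams (each contributes count−1 duplicates):
  wind heavy wind: 2
1 duplicate windows → 31 − 1 = 30 distinct.

30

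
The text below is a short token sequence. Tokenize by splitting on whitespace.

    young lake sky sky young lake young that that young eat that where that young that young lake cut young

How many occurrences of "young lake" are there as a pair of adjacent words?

Scanning the 19 overlapping bigram windows for "young lake":
  position 1–2: young lake
  position 5–6: young lake
  position 17–18: young lake

3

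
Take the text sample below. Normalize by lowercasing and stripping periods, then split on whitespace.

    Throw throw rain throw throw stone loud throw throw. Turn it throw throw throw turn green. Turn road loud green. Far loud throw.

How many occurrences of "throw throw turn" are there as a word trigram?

Scanning the 21 overlapping trigram windows for "throw throw turn":
  position 8–10: throw throw turn
  position 13–15: throw throw turn

2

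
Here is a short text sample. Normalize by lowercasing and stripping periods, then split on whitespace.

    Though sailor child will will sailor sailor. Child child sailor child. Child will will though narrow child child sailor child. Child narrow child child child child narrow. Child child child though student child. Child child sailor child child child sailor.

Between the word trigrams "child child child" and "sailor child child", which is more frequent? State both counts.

"child child child": 5 occurrences
"sailor child child": 4 occurrences

"child child child" (5 vs 4)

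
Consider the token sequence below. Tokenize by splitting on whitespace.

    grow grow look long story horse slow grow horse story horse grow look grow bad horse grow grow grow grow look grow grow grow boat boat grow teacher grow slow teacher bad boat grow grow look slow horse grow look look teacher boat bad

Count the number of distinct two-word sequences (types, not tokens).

28

44 tokens → 43 bigram windows in total.
Repeated bigrams (each contributes count−1 duplicates):
  grow grow: 7
  grow look: 5
  horse grow: 3
  boat grow: 2
  look grow: 2
  story horse: 2
15 duplicate windows → 43 − 15 = 28 distinct.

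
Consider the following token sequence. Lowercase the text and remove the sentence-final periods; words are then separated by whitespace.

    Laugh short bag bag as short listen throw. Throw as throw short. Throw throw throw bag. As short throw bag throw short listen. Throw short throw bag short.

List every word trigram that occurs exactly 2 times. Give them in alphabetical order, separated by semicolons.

Trigram counts meeting the condition (exactly 2 times):
  bag as short: 2
  short listen throw: 2
  short throw bag: 2
  throw short throw: 2

bag as short; short listen throw; short throw bag; throw short throw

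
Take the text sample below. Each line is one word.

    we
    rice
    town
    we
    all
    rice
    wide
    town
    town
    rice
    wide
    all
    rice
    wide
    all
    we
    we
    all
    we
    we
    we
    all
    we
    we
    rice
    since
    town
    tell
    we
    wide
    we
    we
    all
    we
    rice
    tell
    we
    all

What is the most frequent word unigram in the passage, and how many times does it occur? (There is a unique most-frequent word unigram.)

Unigram frequencies (highest first):
  we: 14
  all: 7
  rice: 6
  town: 4
  wide: 4
  tell: 2
  … (1 more, each ≤ 1)

"we", 14 times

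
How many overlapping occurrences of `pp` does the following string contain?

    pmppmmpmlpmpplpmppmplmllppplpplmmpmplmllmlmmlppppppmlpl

Sliding a length-2 window over the 55 characters (54 positions):
  position 3–4: pp
  position 12–13: pp
  position 17–18: pp
  position 25–26: pp
  position 26–27: pp
  position 29–30: pp
  position 46–47: pp
  position 47–48: pp
  position 48–49: pp
  position 49–50: pp
  … (1 more)

11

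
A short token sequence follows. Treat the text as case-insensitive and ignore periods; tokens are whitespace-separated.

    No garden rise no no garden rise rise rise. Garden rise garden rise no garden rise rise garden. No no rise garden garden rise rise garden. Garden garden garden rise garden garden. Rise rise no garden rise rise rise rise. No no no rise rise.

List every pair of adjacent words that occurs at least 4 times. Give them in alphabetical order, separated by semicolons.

Bigram counts meeting the condition (at least 4 times):
  garden garden: 5
  garden rise: 9
  no garden: 4
  no no: 4
  rise garden: 6
  rise no: 4
  rise rise: 9

garden garden; garden rise; no garden; no no; rise garden; rise no; rise rise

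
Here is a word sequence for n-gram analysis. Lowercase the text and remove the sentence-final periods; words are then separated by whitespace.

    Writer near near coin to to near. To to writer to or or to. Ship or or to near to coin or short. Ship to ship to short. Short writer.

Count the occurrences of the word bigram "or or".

2

Scanning the 29 overlapping bigram windows for "or or":
  position 12–13: or or
  position 16–17: or or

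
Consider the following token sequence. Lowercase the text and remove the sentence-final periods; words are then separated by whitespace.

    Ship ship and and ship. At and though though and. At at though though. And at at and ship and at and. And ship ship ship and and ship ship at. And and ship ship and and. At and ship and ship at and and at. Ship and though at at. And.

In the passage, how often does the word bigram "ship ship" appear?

Scanning the 51 overlapping bigram windows for "ship ship":
  position 1–2: ship ship
  position 24–25: ship ship
  position 25–26: ship ship
  position 29–30: ship ship
  position 34–35: ship ship

5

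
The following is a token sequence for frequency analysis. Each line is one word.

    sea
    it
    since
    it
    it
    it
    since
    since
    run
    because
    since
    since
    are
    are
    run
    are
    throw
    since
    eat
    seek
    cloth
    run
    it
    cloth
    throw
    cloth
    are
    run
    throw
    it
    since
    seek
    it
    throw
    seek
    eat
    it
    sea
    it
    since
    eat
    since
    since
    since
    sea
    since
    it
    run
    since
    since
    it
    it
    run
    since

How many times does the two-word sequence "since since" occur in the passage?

5

Scanning the 53 overlapping bigram windows for "since since":
  position 7–8: since since
  position 11–12: since since
  position 42–43: since since
  position 43–44: since since
  position 49–50: since since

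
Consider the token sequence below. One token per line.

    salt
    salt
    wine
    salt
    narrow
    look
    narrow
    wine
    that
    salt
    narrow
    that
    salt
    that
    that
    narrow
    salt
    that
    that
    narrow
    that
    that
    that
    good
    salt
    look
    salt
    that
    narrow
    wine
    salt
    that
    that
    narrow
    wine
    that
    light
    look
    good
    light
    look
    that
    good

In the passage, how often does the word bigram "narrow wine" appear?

3

Scanning the 42 overlapping bigram windows for "narrow wine":
  position 7–8: narrow wine
  position 29–30: narrow wine
  position 34–35: narrow wine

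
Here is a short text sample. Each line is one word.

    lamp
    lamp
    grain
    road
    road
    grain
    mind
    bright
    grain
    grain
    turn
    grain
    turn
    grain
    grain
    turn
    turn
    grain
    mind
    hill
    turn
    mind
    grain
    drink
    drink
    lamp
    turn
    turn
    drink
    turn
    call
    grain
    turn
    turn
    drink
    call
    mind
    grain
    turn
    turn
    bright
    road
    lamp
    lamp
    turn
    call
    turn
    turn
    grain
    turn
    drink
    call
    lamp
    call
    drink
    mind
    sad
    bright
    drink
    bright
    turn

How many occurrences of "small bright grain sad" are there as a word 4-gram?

Scanning the 58 overlapping 4-gram windows for "small bright grain sad":
  (none found)

0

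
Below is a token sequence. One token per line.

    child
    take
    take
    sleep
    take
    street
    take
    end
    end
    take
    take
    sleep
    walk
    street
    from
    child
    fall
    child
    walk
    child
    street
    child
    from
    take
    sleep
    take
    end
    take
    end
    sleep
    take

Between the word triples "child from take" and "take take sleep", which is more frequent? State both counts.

"take take sleep" (2 vs 1)

"child from take": 1 occurrence
"take take sleep": 2 occurrences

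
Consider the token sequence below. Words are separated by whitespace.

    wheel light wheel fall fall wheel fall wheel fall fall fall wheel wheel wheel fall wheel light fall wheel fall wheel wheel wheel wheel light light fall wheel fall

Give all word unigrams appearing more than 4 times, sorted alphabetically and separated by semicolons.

fall; wheel

Unigram counts meeting the condition (more than 4 times):
  fall: 11
  wheel: 14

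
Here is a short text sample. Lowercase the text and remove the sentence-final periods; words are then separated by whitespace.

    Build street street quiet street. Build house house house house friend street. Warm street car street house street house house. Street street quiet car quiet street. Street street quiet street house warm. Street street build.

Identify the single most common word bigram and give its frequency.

Bigram frequencies (highest first):
  street street: 5
  house house: 4
  street quiet: 3
  quiet street: 3
  street house: 3
  street build: 2
  … (12 more, each ≤ 2)

"street street", 5 times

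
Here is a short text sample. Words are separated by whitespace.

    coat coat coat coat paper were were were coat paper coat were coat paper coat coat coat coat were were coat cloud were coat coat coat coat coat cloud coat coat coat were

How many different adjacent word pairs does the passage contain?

10

33 tokens → 32 bigram windows in total.
Repeated bigrams (each contributes count−1 duplicates):
  coat coat: 12
  were coat: 4
  coat paper: 3
  coat were: 3
  were were: 3
  coat cloud: 2
  paper coat: 2
22 duplicate windows → 32 − 22 = 10 distinct.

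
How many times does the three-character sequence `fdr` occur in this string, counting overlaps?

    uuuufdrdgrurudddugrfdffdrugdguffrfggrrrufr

Sliding a length-3 window over the 42 characters (40 positions):
  position 5–7: fdr
  position 23–25: fdr

2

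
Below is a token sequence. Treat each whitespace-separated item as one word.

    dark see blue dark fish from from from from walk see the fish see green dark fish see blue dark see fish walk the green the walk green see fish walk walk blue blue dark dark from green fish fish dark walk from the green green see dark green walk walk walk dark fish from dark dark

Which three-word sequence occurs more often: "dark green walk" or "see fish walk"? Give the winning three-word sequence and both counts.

"dark green walk": 1 occurrence
"see fish walk": 2 occurrences

"see fish walk" (2 vs 1)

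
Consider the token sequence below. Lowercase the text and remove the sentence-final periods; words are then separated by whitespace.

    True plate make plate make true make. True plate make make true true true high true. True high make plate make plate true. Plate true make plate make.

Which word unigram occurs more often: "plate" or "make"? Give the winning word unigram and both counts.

"make" (9 vs 7)

"plate": 7 occurrences
"make": 9 occurrences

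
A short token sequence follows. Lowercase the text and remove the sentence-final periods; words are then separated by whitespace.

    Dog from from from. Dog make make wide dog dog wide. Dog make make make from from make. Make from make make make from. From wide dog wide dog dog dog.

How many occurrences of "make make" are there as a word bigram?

6

Scanning the 30 overlapping bigram windows for "make make":
  position 6–7: make make
  position 13–14: make make
  position 14–15: make make
  position 18–19: make make
  position 21–22: make make
  position 22–23: make make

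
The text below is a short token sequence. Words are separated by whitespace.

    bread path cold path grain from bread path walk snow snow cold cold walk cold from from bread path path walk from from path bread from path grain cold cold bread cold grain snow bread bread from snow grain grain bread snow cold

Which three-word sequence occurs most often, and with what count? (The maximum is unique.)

Trigram frequencies (highest first):
  from bread path: 2
  bread path cold: 1
  path cold path: 1
  cold path grain: 1
  path grain from: 1
  grain from bread: 1
  … (34 more, each ≤ 1)

"from bread path", 2 times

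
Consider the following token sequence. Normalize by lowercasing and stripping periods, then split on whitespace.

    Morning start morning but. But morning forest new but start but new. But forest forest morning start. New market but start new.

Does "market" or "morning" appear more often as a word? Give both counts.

"morning" (4 vs 1)

"market": 1 occurrence
"morning": 4 occurrences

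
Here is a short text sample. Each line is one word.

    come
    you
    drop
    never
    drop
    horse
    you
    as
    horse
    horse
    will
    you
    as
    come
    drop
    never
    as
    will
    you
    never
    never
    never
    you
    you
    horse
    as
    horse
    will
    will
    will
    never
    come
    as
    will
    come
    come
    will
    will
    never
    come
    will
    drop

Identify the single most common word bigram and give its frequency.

Bigram frequencies (highest first):
  will will: 3
  drop never: 2
  you as: 2
  as horse: 2
  horse will: 2
  will you: 2
  … (23 more, each ≤ 2)

"will will", 3 times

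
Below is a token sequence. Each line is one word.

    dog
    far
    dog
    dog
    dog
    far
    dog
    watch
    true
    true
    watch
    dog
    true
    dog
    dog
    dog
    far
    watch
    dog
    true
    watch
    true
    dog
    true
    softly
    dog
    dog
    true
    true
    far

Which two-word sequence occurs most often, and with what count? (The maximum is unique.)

Bigram frequencies (highest first):
  dog dog: 5
  dog true: 4
  dog far: 3
  far dog: 2
  watch true: 2
  true true: 2
  … (8 more, each ≤ 2)

"dog dog", 5 times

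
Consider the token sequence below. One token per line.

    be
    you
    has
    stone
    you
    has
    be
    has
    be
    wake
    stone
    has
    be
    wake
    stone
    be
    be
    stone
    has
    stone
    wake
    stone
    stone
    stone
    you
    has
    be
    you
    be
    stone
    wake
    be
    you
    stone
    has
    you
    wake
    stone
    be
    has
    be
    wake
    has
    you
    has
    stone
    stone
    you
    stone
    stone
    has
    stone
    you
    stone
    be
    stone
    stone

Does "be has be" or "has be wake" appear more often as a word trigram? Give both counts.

"be has be": 2 occurrences
"has be wake": 3 occurrences

"has be wake" (3 vs 2)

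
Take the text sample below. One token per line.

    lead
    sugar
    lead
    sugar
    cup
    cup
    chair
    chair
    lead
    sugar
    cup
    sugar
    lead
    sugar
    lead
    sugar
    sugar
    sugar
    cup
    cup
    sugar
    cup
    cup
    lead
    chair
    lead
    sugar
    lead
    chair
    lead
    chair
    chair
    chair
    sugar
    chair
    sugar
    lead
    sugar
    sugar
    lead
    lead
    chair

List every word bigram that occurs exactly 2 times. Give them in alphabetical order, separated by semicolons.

chair sugar; cup sugar

Bigram counts meeting the condition (exactly 2 times):
  chair sugar: 2
  cup sugar: 2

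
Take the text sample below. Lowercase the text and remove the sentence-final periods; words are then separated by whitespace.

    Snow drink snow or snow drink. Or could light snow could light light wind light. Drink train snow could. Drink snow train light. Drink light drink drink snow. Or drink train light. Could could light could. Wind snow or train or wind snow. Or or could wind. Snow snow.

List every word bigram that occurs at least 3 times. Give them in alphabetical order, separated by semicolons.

Bigram counts meeting the condition (at least 3 times):
  could light: 3
  drink snow: 3
  light drink: 3
  snow or: 4
  wind snow: 3

could light; drink snow; light drink; snow or; wind snow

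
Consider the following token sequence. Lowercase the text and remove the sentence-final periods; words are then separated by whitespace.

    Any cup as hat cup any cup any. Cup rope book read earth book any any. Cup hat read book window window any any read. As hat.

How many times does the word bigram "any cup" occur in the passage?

4

Scanning the 26 overlapping bigram windows for "any cup":
  position 1–2: any cup
  position 6–7: any cup
  position 8–9: any cup
  position 16–17: any cup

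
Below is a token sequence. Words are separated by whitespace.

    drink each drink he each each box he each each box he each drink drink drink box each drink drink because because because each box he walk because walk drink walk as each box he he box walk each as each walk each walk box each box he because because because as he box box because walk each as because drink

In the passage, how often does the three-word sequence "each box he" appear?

5

Scanning the 59 overlapping trigram windows for "each box he":
  position 6–8: each box he
  position 10–12: each box he
  position 24–26: each box he
  position 33–35: each box he
  position 46–48: each box he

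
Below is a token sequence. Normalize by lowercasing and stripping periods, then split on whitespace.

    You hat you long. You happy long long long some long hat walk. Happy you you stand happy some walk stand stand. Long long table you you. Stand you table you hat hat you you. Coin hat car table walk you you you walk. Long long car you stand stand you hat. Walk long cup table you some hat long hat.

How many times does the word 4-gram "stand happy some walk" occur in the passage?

Scanning the 58 overlapping 4-gram windows for "stand happy some walk":
  position 17–20: stand happy some walk

1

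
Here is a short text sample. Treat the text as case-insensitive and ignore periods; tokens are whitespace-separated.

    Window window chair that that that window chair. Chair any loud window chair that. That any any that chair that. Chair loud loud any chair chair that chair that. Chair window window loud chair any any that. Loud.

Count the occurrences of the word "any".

6

Scanning the 38 tokens for "any":
  position 10: any
  position 16: any
  position 17: any
  position 24: any
  position 35: any
  position 36: any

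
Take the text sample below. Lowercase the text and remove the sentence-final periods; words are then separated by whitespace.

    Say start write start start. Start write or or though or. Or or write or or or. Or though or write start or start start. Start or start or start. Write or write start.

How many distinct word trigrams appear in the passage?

34 tokens → 32 trigram windows in total.
Repeated trigrams (each contributes count−1 duplicates):
  or or or: 3
  start or start: 3
  or or though: 2
  or though or: 2
  or write start: 2
  start start start: 2
  start write or: 2
  write or or: 2
10 duplicate windows → 32 − 10 = 22 distinct.

22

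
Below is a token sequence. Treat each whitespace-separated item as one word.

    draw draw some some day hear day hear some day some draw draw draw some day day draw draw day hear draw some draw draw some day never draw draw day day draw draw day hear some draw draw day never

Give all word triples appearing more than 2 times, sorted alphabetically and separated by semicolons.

Trigram counts meeting the condition (more than 2 times):
  draw draw day: 4
  draw draw some: 3
  some draw draw: 3

draw draw day; draw draw some; some draw draw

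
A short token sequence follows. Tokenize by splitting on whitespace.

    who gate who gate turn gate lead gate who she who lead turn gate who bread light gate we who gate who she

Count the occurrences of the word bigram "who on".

0

Scanning the 22 overlapping bigram windows for "who on":
  (none found)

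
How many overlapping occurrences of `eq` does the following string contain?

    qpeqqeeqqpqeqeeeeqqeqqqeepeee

Sliding a length-2 window over the 29 characters (28 positions):
  position 3–4: eq
  position 7–8: eq
  position 12–13: eq
  position 17–18: eq
  position 20–21: eq

5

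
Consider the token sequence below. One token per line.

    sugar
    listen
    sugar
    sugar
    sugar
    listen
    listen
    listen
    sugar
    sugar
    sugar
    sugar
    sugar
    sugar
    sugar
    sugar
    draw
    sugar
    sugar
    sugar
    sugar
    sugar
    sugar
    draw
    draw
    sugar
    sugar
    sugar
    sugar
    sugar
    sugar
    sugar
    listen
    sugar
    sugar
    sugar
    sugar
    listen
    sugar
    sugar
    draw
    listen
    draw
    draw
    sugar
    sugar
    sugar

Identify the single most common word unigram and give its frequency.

Unigram frequencies (highest first):
  sugar: 34
  listen: 7
  draw: 6

"sugar", 34 times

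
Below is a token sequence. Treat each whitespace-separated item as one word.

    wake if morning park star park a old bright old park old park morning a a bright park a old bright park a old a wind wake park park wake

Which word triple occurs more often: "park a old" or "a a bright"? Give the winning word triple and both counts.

"park a old" (3 vs 1)

"park a old": 3 occurrences
"a a bright": 1 occurrence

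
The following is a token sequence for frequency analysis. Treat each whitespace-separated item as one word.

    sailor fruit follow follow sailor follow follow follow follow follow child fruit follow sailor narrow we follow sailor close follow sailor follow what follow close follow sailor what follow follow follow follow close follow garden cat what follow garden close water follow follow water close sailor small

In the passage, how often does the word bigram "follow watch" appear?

0

Scanning the 46 overlapping bigram windows for "follow watch":
  (none found)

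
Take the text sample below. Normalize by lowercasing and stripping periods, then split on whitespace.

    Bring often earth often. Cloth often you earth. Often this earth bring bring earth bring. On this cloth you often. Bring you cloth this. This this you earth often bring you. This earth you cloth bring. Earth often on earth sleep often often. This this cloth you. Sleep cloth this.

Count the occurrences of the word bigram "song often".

Scanning the 49 overlapping bigram windows for "song often":
  (none found)

0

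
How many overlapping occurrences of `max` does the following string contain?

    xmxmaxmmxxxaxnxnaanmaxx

2

Sliding a length-3 window over the 23 characters (21 positions):
  position 4–6: max
  position 20–22: max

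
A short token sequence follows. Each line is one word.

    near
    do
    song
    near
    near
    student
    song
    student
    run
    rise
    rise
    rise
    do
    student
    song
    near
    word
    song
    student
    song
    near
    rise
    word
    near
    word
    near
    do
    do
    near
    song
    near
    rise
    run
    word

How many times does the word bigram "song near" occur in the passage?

Scanning the 33 overlapping bigram windows for "song near":
  position 3–4: song near
  position 15–16: song near
  position 20–21: song near
  position 30–31: song near

4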